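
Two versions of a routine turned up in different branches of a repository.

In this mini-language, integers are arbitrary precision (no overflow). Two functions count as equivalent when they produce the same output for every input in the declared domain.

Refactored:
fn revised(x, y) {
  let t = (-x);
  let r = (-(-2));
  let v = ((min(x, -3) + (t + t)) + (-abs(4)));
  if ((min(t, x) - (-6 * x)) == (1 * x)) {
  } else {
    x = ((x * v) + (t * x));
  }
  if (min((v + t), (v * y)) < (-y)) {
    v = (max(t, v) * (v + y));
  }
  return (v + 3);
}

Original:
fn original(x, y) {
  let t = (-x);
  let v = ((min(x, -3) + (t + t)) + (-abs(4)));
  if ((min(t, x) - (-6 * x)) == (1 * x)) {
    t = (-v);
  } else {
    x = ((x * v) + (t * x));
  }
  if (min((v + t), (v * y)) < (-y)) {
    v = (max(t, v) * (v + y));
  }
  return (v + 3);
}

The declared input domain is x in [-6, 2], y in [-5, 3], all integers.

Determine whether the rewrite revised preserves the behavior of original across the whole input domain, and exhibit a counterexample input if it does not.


Not equivalent: x=0, y=-5 separates them (-81 vs 3).
original: t = 0; v = -7; ((min(t, x) - (-6 * x)) == (1 * x)) -> true; t = 7; (min((v + t), (v * y)) < (-y)) -> true; v = -84; return -81
revised: t = 0; r = 2; v = -7; ((min(t, x) - (-6 * x)) == (1 * x)) -> true; (min((v + t), (v * y)) < (-y)) -> true; v = 0; return 3
verdict: not equivalent; witness: x=0, y=-5


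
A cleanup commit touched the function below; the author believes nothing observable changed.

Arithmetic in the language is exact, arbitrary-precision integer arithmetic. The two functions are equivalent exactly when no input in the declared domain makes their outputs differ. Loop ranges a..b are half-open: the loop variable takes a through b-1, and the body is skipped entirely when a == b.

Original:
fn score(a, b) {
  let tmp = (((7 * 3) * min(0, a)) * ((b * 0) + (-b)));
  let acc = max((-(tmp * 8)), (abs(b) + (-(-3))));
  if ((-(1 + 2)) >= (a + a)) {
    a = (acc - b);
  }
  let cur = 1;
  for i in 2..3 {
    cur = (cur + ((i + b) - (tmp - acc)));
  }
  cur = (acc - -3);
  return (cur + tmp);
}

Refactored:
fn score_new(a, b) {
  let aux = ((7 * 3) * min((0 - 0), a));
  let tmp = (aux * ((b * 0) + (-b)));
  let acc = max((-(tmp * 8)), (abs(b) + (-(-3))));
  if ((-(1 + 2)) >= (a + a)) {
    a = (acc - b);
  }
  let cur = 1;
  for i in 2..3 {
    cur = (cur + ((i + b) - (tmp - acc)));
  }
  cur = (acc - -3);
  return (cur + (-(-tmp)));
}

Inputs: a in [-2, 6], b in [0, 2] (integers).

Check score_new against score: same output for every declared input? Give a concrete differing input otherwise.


Comparing the listings, the differences include: statement counts differ; and arithmetic usage differs; and local variable names differ; and constant usage differs.
As a probe, take a=-2, b=1: score runs tmp := 42 | acc := 4 | ((-(1 + 2)) >= (a + a)): true | a := 3 | cur := 1 | iter i=2: | cur := -34 | cur := 7 | result 49; score_new runs aux := -42 | tmp := 42 | acc := 4 | ((-(1 + 2)) >= (a + a)): true | a := 3 | cur := 1 | iter i=2: | cur := -34 | cur := 7 | result 49; both end at 49.
An exhaustive pass over the 27 declared inputs shows identical outputs.
verdict: equivalent


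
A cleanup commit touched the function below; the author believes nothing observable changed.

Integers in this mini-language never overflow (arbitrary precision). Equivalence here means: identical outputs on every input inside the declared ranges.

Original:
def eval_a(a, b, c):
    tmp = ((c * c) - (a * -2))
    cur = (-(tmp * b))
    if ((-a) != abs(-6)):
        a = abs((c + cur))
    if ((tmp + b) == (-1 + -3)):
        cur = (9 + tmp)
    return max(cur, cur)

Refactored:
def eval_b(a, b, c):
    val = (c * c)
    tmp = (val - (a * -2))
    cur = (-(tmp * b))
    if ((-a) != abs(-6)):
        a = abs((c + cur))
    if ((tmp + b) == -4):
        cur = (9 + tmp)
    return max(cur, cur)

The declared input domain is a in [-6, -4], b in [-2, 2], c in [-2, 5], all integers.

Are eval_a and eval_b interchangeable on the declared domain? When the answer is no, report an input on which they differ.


Behavior is preserved: although arithmetic usage differs, plus constant usage differs, plus local variable names differ, plus statement counts differ, the outputs never diverge.
Tracing a=-6, b=2, c=1: eval_a: tmp becomes -11; next cur becomes 22; next ((-a) != abs(-6)) evaluates to false; next ((tmp + b) == (-1 + -3)) evaluates to false; next final value 22 | eval_b: val becomes 1; next tmp becomes -11; next cur becomes 22; next ((-a) != abs(-6)) evaluates to false; next ((tmp + b) == -4) evaluates to false; next final value 22 — matching result 22.
Every one of the 120 inputs gives matching results.
verdict: equivalent


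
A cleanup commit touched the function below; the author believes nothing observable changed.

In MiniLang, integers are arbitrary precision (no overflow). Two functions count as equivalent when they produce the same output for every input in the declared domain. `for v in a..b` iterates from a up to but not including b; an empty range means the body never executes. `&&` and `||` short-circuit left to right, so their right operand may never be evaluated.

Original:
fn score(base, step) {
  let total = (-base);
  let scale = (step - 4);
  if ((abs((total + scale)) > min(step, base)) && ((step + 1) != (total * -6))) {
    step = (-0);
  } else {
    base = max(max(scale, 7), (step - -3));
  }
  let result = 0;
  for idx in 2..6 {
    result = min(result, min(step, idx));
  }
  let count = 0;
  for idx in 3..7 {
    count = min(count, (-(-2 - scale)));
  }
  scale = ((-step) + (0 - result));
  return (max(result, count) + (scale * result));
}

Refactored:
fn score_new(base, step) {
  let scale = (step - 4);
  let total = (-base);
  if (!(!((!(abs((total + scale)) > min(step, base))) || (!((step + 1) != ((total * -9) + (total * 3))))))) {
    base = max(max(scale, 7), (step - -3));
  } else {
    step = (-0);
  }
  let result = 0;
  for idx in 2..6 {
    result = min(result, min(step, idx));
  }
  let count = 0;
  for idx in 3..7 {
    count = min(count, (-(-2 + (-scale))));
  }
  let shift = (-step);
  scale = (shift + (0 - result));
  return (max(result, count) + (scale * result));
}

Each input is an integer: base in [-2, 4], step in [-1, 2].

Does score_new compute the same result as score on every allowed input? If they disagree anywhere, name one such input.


The two versions differ — the changes include statement counts differ, plus constant usage differs, plus local variable names differ, plus arithmetic usage differs, plus boolean connective usage differs.
One worked example (base=4, step=0) — score: total = -4; scale = -4; ((abs((total + scale)) > min(step, base)) && ((step + 1) != (total * -6))) -> true; step = 0; result = 0; [idx=2]; result = 0; [idx=3]; result = 0; [idx=4]; result = 0; [idx=5]; result = 0; count = 0; [idx=3]; count = -2; [idx=4]; count = -2; [idx=5]; count = -2; [idx=6]; count = -2; scale = 0; return 0; score_new: scale = -4; total = -4; (!(!((!(abs((total + scale)) > min(step, base))) || (!((step + 1) != ((total * -9) + (total * 3))))))) -> false; step = 0; result = 0; [idx=2]; result = 0; [idx=3]; result = 0; [idx=4]; result = 0; [idx=5]; result = 0; count = 0; [idx=3]; count = -2; [idx=4]; count = -2; [idx=5]; count = -2; [idx=6]; count = -2; shift = 0; scale = 0; return 0; agreement on 0.
An exhaustive pass over the 28 declared inputs shows identical outputs.
verdict: equivalent


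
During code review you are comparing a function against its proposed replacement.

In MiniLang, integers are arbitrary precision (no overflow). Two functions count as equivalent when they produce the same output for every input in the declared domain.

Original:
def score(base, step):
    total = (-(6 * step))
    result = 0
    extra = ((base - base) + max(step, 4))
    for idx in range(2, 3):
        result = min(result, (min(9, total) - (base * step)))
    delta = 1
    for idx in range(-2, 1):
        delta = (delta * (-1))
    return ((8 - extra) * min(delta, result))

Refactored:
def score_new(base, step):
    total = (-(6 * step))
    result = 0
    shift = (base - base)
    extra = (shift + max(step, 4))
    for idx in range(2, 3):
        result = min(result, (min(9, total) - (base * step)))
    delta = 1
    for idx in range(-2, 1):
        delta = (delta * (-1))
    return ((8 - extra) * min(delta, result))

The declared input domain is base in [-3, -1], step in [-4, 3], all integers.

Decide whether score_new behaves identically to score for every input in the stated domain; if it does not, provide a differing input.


The two versions differ — the changes include local variable names differ, statement counts differ.
As a probe, take base=-2, step=3: score runs total becomes -18; next result becomes 0; next extra becomes 4; next at idx=2:; next result becomes -12; next delta becomes 1; next at idx=-2:; next delta becomes -1; next at idx=-1:; next delta becomes 1; next at idx=0:; next delta becomes -1; next final value -48; score_new runs total becomes -18; next result becomes 0; next shift becomes 0; next extra becomes 4; next at idx=2:; next result becomes -12; next delta becomes 1; next at idx=-2:; next delta becomes -1; next at idx=-1:; next delta becomes 1; next at idx=0:; next delta becomes -1; next final value -48; both end at -48.
Across all 24 domain points the two functions coincide.
verdict: equivalent


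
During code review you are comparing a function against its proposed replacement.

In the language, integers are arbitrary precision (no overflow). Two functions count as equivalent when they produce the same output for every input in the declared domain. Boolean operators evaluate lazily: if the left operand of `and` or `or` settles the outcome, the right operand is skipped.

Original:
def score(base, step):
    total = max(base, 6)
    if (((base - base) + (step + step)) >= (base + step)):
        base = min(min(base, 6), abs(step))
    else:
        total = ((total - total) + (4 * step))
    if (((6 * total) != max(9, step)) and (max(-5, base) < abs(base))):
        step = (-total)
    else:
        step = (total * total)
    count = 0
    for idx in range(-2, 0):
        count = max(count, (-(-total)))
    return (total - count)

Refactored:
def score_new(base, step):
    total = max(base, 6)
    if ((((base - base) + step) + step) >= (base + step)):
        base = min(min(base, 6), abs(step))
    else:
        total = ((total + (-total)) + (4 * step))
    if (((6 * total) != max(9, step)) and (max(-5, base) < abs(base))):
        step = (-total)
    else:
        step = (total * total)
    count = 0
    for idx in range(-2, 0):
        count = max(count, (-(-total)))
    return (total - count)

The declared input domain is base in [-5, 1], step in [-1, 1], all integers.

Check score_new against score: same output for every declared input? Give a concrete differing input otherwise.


Differences: arithmetic usage differs — yet all 21 inputs agree.
verdict: equivalent


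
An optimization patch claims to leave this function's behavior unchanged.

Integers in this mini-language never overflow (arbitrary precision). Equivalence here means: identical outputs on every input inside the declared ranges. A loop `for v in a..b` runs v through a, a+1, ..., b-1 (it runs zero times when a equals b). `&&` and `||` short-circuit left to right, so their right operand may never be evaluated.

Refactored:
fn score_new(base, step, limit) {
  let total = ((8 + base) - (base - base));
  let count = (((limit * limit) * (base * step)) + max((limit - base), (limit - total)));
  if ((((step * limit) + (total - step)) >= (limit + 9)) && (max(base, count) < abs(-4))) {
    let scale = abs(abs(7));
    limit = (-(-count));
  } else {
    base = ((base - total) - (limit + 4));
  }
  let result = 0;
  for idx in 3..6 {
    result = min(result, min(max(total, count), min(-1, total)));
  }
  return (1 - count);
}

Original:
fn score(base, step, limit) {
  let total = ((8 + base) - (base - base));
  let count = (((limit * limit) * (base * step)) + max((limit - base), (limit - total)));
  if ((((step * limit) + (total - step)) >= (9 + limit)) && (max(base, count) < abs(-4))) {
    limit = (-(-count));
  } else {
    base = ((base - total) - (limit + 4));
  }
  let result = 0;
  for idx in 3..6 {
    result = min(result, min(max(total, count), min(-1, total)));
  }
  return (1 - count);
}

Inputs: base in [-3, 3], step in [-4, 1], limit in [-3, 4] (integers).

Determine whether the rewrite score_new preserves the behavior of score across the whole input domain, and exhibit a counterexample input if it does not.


Behavior is preserved: although local variable names differ, min/max/abs usage differs, statement counts differ, constant usage differs, the outputs never diverge.
Tracing base=0, step=1, limit=-3: score: total := 8 | count := -3 | ((((step * limit) + (total - step)) >= (9 + limit)) && (max(base, count) < abs(-4))): false | base := -9 | result := 0 | iter idx=3: | result := -1 | iter idx=4: | result := -1 | iter idx=5: | result := -1 | result 4 | score_new: total := 8 | count := -3 | ((((step * limit) + (total - step)) >= (limit + 9)) && (max(base, count) < abs(-4))): false | base := -9 | result := 0 | iter idx=3: | result := -1 | iter idx=4: | result := -1 | iter idx=5: | result := -1 | result 4 — matching result 4.
Every one of the 336 inputs gives matching results.
verdict: equivalent


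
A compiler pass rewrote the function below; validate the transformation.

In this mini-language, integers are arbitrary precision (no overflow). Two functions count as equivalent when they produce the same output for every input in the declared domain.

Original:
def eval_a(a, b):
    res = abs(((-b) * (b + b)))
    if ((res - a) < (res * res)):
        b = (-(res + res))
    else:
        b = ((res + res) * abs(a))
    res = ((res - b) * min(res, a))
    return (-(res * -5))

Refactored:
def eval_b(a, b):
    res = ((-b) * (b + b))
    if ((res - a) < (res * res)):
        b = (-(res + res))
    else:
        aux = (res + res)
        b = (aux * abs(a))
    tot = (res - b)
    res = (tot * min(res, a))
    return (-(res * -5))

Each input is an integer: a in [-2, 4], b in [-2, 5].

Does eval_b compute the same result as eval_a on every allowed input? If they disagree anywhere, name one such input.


Try a=-2, b=-2.
eval_a: res becomes 8; next ((res - a) < (res * res)) evaluates to true; next b becomes -16; next res becomes -48; next final value -240
eval_b: res becomes -8; next ((res - a) < (res * res)) evaluates to true; next b becomes 16; next tot becomes -24; next res becomes 192; next final value 960
-240 vs 960 — the two versions disagree here.
verdict: not equivalent; witness: a=-2, b=-2


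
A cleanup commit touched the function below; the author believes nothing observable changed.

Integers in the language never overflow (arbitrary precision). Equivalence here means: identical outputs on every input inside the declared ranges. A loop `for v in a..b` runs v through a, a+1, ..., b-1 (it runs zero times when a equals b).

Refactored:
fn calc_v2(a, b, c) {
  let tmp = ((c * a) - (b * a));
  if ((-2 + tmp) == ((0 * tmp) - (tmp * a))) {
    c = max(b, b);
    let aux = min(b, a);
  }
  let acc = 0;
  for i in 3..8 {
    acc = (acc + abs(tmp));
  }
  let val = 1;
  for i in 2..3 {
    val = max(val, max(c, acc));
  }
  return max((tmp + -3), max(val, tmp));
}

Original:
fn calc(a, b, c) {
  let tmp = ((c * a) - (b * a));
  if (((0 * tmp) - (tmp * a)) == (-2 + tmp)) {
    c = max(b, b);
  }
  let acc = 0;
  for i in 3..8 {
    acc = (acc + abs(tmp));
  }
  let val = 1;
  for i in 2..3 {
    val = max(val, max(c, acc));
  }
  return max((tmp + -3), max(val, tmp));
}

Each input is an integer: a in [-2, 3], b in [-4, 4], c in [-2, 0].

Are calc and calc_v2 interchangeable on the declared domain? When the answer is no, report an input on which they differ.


The two versions differ — the changes include local variable names differ; and min/max/abs usage differs; and statement counts differ.
As a probe, take a=0, b=3, c=-2: calc runs tmp = 0; (((0 * tmp) - (tmp * a)) == (-2 + tmp)) -> false; acc = 0; [i=3]; acc = 0; [i=4]; acc = 0; [i=5]; acc = 0; [i=6]; acc = 0; [i=7]; acc = 0; val = 1; [i=2]; val = 1; return 1; calc_v2 runs tmp = 0; ((-2 + tmp) == ((0 * tmp) - (tmp * a))) -> false; acc = 0; [i=3]; acc = 0; [i=4]; acc = 0; [i=5]; acc = 0; [i=6]; acc = 0; [i=7]; acc = 0; val = 1; [i=2]; val = 1; return 1; both end at 1.
Sweeping the whole domain (162 inputs) finds no disagreement.
verdict: equivalent


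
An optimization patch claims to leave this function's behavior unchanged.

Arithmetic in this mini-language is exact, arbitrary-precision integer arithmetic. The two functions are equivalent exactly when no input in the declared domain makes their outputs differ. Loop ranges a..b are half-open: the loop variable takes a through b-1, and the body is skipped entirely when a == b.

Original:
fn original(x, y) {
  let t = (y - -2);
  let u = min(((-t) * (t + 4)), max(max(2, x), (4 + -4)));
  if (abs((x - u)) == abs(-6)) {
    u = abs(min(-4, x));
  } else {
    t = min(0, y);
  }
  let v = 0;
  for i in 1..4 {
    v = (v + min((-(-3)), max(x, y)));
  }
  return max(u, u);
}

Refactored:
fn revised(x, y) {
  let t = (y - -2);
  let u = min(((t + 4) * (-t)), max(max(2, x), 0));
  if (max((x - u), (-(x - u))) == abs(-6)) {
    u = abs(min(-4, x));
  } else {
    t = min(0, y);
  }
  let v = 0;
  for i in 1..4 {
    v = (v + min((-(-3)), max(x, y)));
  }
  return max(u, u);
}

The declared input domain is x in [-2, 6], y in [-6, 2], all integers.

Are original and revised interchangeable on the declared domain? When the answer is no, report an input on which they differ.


The two are interchangeable: constant usage differs, plus arithmetic usage differs, plus min/max/abs usage differs, and every declared input agrees.
As a probe, take x=-2, y=-5: original runs t = -3; u = 2; (abs((x - u)) == abs(-6)) -> false; t = -5; v = 0; [i=1]; v = -2; [i=2]; v = -4; [i=3]; v = -6; return 2; revised runs t = -3; u = 2; (max((x - u), (-(x - u))) == abs(-6)) -> false; t = -5; v = 0; [i=1]; v = -2; [i=2]; v = -4; [i=3]; v = -6; return 2; both end at 2.
Every one of the 81 inputs gives matching results.
verdict: equivalent


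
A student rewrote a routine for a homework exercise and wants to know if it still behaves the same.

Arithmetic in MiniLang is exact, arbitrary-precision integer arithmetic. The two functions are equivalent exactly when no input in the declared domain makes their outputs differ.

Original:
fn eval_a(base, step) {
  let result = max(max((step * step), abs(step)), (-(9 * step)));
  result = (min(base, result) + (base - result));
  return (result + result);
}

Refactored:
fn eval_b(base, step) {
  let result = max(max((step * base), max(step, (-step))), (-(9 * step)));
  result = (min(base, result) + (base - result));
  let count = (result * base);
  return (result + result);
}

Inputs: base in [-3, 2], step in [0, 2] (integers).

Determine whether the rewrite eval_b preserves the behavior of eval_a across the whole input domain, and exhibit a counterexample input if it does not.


At base=-3, step=2: eval_a gives -20, eval_b gives -16.
verdict: not equivalent; witness: base=-3, step=2


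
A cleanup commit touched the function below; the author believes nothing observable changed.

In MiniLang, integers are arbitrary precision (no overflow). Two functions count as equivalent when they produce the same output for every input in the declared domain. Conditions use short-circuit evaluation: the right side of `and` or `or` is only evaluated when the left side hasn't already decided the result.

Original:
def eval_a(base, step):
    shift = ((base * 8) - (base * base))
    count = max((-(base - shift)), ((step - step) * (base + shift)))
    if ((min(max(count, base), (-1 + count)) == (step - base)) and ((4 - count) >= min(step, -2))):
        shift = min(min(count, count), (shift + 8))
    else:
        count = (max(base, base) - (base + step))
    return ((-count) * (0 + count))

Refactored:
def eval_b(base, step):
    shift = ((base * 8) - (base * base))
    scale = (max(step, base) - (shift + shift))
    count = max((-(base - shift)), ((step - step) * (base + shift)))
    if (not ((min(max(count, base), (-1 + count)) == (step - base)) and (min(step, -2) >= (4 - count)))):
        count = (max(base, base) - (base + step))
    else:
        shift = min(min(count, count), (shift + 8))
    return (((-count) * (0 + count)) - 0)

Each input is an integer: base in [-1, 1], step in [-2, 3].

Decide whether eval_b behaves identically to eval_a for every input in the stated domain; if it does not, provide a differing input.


These are not equivalent — on base=-1, step=-2 the outputs split (0 vs -4).
eval_a: shift = -9; count = 0; ((min(max(count, base), (-1 + count)) == (step - base)) and ((4 - count) >= min(step, -2))) -> true; shift = -1; return 0
eval_b: shift = -9; scale = 17; count = 0; (not ((min(max(count, base), (-1 + count)) == (step - base)) and (min(step, -2) >= (4 - count)))) -> true; count = 2; return -4
verdict: not equivalent; witness: base=-1, step=-2


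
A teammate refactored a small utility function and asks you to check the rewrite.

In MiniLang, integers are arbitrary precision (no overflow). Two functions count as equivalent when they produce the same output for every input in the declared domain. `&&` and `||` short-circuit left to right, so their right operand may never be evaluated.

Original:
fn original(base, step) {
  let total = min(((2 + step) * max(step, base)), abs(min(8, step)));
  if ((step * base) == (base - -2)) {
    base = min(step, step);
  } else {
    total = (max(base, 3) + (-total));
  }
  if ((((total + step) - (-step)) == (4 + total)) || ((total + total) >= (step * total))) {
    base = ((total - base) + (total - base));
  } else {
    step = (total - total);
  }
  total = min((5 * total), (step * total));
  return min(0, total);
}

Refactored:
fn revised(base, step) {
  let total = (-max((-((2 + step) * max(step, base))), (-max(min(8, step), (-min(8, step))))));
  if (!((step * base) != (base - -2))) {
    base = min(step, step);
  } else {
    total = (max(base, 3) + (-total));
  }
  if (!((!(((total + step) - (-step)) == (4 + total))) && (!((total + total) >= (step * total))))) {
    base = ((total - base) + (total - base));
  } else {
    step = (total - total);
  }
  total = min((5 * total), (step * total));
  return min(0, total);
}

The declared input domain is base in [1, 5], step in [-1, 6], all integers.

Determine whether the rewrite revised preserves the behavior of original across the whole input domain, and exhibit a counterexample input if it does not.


Equivalent — the differences include boolean connective usage differs, constant usage differs, min/max/abs usage differs, comparison usage differs, yet no declared input distinguishes the two.
As a probe, take base=2, step=1: original runs total = 1; ((step * base) == (base - -2)) -> false; total = 2; ((((total + step) - (-step)) == (4 + total)) || ((total + total) >= (step * total))) -> true; base = 0; total = 2; return 0; revised runs total = 1; (!((step * base) != (base - -2))) -> false; total = 2; (!((!(((total + step) - (-step)) == (4 + total))) && (!((total + total) >= (step * total))))) -> true; base = 0; total = 2; return 0; both end at 0.
Across all 40 domain points the two functions coincide.
verdict: equivalent


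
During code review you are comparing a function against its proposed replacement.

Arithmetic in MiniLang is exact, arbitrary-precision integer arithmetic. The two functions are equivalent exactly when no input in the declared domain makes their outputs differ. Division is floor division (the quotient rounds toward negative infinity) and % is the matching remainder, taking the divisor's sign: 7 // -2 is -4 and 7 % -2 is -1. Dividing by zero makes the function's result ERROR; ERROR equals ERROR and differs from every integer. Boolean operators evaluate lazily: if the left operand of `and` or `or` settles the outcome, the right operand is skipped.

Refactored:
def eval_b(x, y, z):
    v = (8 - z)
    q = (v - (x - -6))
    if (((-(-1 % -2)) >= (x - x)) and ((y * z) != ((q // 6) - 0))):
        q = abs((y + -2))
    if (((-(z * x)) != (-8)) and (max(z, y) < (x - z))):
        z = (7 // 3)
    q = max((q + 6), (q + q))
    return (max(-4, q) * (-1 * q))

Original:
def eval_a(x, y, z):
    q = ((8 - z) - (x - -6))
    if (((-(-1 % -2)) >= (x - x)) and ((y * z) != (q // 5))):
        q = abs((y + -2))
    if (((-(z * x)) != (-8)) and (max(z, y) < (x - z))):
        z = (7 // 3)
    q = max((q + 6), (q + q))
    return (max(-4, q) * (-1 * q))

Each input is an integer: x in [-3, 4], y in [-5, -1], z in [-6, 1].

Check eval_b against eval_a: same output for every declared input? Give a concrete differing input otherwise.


Not equivalent: x=-3, y=-5, z=0 separates them (-196 vs -121).
eval_a: q=5, then (((-(-1 % -2)) >= (x - x)) and ((y * z) != (q // 5))) is true, then q=7, then (((-(z * x)) != (-8)) and (max(z, y) < (x - z))) is false, then q=14, then returns -196
eval_b: v=8, then q=5, then (((-(-1 % -2)) >= (x - x)) and ((y * z) != ((q // 6) - 0))) is false, then (((-(z * x)) != (-8)) and (max(z, y) < (x - z))) is false, then q=11, then returns -121
verdict: not equivalent; witness: x=-3, y=-5, z=0


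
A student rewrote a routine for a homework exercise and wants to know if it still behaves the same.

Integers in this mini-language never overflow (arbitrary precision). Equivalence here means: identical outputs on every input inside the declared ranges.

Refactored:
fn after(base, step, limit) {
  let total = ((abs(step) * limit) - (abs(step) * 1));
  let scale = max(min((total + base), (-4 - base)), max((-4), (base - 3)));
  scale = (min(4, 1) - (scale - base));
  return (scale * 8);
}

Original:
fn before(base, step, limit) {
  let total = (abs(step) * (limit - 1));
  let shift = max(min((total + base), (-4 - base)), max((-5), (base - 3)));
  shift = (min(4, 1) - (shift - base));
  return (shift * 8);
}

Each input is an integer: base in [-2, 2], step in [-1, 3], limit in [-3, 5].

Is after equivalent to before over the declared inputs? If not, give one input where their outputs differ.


On input base=-2, step=-1, limit=-3, before returns 32 while after returns 24.
verdict: not equivalent; witness: base=-2, step=-1, limit=-3


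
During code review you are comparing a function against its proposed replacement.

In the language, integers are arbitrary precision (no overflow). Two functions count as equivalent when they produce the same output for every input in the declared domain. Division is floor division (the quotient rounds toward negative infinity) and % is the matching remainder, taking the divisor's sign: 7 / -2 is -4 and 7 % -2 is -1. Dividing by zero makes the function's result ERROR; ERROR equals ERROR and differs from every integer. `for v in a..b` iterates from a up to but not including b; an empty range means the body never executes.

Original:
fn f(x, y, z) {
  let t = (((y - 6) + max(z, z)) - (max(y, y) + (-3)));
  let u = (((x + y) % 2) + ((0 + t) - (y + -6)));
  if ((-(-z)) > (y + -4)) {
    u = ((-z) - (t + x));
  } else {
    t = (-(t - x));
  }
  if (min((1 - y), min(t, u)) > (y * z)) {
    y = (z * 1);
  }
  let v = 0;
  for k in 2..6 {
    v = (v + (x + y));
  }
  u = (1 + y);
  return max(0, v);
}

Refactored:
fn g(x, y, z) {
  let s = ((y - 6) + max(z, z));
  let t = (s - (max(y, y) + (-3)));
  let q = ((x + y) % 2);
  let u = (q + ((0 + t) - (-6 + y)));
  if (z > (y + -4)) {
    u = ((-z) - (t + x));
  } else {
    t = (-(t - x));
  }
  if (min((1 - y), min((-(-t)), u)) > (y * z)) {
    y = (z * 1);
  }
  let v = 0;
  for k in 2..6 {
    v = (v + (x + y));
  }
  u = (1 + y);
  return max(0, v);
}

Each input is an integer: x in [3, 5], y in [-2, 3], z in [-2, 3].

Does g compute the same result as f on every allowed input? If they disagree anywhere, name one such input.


Differences: local variable names differ, plus statement counts differ — yet all 108 inputs agree.
verdict: equivalent


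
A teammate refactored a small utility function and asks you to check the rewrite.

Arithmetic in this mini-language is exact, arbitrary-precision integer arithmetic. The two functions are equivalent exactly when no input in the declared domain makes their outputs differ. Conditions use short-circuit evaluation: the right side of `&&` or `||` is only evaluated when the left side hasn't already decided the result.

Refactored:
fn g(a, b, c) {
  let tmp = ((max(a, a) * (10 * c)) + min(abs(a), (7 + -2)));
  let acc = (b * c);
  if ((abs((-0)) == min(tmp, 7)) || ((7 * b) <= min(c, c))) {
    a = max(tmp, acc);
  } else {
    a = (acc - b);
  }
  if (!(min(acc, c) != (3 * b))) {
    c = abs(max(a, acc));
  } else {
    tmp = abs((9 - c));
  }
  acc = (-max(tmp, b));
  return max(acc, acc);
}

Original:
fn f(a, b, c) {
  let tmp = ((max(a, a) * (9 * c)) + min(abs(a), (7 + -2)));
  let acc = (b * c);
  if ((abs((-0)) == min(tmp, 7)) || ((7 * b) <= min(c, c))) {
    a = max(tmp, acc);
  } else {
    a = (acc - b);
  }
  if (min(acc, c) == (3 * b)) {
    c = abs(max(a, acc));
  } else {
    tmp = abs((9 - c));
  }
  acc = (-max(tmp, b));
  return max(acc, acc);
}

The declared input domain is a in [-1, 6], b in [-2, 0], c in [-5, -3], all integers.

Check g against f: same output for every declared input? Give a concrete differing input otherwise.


Consider the input a=-1, b=-1, c=-3.
f: tmp = 28; acc = 3; ((abs((-0)) == min(tmp, 7)) || ((7 * b) <= min(c, c))) -> true; a = 28; (min(acc, c) == (3 * b)) -> true; c = 28; acc = -28; return -28
g: tmp = 31; acc = 3; ((abs((-0)) == min(tmp, 7)) || ((7 * b) <= min(c, c))) -> true; a = 31; (!(min(acc, c) != (3 * b))) -> true; c = 31; acc = -31; return -31
-28 != -31, so the rewrite changes behavior.
verdict: not equivalent; witness: a=-1, b=-1, c=-3


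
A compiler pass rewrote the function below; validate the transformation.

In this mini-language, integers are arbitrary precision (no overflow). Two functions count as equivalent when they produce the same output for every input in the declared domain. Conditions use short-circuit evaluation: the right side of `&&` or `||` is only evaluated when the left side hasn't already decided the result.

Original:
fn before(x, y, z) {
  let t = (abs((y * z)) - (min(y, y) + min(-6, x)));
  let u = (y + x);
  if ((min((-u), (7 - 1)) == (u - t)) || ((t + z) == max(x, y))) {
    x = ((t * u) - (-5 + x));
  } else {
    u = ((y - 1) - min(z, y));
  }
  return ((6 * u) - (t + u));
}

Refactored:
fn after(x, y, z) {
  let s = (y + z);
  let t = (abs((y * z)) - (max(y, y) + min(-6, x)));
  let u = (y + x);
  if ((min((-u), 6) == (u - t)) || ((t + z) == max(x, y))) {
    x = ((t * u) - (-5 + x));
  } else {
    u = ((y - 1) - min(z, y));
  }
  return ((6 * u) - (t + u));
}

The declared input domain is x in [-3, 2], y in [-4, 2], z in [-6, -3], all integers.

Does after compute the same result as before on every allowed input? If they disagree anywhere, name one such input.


The edit looks behavioral (`min(y, y)` became `max(y, y)`), but over these ranges it never changes the outcome.
Tracing x=0, y=-2, z=-4: before: t = 16; u = -2; ((min((-u), (7 - 1)) == (u - t)) || ((t + z) == max(x, y))) -> false; u = 1; return -11 | after: s = -6; t = 16; u = -2; ((min((-u), 6) == (u - t)) || ((t + z) == max(x, y))) -> false; u = 1; return -11 — matching result -11.
An exhaustive pass over the 168 declared inputs shows identical outputs.
verdict: equivalent


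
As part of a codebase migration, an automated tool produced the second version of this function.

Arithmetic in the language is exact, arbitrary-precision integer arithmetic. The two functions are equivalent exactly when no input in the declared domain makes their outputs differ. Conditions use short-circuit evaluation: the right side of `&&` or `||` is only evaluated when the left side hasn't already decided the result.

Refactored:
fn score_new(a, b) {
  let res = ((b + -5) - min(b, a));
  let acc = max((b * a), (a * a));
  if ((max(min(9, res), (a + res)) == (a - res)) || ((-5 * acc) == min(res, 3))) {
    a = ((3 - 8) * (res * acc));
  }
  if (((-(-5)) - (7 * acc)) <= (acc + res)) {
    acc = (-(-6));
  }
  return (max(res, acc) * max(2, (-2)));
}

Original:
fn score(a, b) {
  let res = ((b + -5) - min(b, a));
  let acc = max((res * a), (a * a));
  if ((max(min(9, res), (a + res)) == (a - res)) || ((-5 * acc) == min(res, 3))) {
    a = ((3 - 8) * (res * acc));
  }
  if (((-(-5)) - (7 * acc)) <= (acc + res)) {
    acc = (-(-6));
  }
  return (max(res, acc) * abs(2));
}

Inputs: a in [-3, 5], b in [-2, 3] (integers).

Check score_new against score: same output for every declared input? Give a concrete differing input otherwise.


These are not equivalent — on a=-1, b=-1 the outputs split (12 vs 2).
score: res := -5 | acc := 5 | ((max(min(9, res), (a + res)) == (a - res)) || ((-5 * acc) == min(res, 3))): false | (((-(-5)) - (7 * acc)) <= (acc + res)): true | acc := 6 | result 12
score_new: res := -5 | acc := 1 | ((max(min(9, res), (a + res)) == (a - res)) || ((-5 * acc) == min(res, 3))): true | a := 25 | (((-(-5)) - (7 * acc)) <= (acc + res)): false | result 2
verdict: not equivalent; witness: a=-1, b=-1


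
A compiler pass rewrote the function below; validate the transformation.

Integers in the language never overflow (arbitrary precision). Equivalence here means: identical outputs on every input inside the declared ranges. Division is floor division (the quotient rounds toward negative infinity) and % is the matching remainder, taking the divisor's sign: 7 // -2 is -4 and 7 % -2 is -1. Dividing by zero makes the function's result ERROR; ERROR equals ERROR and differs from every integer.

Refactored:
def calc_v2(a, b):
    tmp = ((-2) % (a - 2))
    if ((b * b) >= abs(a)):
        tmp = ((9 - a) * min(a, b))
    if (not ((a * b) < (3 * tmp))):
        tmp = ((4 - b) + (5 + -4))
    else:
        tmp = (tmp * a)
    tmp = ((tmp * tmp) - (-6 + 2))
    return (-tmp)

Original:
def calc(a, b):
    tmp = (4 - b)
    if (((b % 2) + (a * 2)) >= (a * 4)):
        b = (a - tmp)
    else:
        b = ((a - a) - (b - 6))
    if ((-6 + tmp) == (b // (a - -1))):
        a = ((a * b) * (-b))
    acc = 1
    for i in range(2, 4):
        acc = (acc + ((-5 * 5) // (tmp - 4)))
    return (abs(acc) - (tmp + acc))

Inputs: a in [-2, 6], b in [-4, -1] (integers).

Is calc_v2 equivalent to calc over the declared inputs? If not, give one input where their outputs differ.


On input a=-2, b=-4, calc returns 18 while calc_v2 returns -85.
verdict: not equivalent; witness: a=-2, b=-4


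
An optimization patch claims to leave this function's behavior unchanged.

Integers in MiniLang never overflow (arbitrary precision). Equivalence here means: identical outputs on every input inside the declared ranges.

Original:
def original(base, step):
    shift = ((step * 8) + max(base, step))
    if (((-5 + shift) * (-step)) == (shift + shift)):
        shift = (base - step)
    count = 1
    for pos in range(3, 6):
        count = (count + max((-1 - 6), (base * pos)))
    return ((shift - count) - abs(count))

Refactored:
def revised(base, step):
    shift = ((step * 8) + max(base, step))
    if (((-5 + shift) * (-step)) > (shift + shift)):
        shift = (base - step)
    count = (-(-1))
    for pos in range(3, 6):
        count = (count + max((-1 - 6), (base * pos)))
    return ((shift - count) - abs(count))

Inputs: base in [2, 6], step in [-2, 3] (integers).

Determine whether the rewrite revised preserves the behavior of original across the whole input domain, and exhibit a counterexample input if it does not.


These are not equivalent — on base=2, step=-1 the outputs split (-56 vs -47).
original: shift=-6, then (((-5 + shift) * (-step)) == (shift + shift)) is false, then count=1, then (pos=3), then count=7, then (pos=4), then count=15, then (pos=5), then count=25, then returns -56
revised: shift=-6, then (((-5 + shift) * (-step)) > (shift + shift)) is true, then shift=3, then count=1, then (pos=3), then count=7, then (pos=4), then count=15, then (pos=5), then count=25, then returns -47
verdict: not equivalent; witness: base=2, step=-1


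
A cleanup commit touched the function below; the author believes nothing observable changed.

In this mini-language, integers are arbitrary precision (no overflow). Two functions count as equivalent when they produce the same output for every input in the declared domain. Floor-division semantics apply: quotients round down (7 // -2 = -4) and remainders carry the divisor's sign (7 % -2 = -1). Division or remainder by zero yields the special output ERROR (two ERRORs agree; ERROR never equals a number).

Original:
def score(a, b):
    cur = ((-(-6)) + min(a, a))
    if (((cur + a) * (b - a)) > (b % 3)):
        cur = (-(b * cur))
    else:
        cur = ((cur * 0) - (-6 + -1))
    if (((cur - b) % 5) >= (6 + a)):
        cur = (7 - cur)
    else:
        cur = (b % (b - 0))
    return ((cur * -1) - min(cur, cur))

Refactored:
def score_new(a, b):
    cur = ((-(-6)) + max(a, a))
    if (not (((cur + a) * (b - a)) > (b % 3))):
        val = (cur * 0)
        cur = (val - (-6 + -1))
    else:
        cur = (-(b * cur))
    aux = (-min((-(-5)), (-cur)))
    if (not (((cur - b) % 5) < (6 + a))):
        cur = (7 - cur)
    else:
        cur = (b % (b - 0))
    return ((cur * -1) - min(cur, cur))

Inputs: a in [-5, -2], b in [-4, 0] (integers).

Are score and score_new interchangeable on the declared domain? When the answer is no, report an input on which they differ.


Equivalent. The edit looks behavioral (`min(a, a)` became `max(a, a)`), but over these ranges it never changes the outcome.
Checked all 20 inputs in the declared domain: the outputs agree on every one.
Tracing a=-2, b=-4: score: cur=4, then (((cur + a) * (b - a)) > (b % 3)) is false, then cur=7, then (((cur - b) % 5) >= (6 + a)) is false, then cur=0, then returns 0 | score_new: cur=4, then (not (((cur + a) * (b - a)) > (b % 3))) is true, then val=0, then cur=7, then aux=7, then (not (((cur - b) % 5) < (6 + a))) is false, then cur=0, then returns 0 — matching result 0.
verdict: equivalent


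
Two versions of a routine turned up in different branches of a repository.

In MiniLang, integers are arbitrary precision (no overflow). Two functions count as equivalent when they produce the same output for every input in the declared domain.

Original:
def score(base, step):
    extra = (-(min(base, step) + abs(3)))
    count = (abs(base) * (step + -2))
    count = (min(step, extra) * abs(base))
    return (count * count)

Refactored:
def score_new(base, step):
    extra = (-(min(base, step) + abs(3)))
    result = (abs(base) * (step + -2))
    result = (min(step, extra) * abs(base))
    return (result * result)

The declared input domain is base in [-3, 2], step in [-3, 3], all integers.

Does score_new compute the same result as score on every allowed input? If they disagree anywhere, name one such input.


Equivalent — the differences include local variable names differ, yet no declared input distinguishes the two.
As a probe, take base=1, step=-3: score runs extra = 0; count = -5; count = -3; return 9; score_new runs extra = 0; result = -5; result = -3; return 9; both end at 9.
Across all 42 domain points the two functions coincide.
verdict: equivalent


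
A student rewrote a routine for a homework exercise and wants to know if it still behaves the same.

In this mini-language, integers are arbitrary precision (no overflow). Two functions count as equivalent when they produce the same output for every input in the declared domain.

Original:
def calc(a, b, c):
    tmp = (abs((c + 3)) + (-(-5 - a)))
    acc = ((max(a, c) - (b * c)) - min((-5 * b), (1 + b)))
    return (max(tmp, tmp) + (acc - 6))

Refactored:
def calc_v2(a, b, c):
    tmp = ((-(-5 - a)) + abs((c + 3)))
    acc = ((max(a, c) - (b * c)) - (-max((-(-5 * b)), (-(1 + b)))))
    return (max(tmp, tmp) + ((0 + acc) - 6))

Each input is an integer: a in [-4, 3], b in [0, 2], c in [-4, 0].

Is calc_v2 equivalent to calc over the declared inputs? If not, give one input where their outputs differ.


Reading the diff, among the changes: arithmetic usage differs; min/max/abs usage differs; constant usage differs.
Tracing a=0, b=0, c=0: calc: tmp = 8; acc = 0; return 2 | calc_v2: tmp = 8; acc = 0; return 2 — matching result 2.
Every one of the 120 inputs gives matching results.
verdict: equivalent
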